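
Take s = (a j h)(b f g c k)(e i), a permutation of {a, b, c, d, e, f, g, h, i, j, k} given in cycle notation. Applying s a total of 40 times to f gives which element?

f

f lies in the 5-cycle (b f g c k).
Powers repeat with period 5 on this cycle, and 40 mod 5 = 0, so s^40(f) = s^0(f).
So s^40(f) = f.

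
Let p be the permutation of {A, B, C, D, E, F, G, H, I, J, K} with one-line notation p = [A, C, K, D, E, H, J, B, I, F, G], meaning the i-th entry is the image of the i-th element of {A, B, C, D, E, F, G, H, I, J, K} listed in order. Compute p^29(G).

Tracing G → J → … returns to G after 7 steps, so G lies in a 7-cycle (B, C, K, G, J, F, H).
Powers repeat with period 7 on this cycle, and 29 mod 7 = 1, so p^29(G) = p^1(G).
Advancing 1 step from G: G → J.

J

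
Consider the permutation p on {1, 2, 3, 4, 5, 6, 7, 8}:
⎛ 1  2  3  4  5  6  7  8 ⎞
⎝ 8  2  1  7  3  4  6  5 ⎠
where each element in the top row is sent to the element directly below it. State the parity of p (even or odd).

In disjoint-cycle form the cycle lengths are 4, 3, 1.
A cycle of length ℓ contributes ℓ−1 transpositions, so p is a product of 3 + 2 = 5 transpositions — odd.

odd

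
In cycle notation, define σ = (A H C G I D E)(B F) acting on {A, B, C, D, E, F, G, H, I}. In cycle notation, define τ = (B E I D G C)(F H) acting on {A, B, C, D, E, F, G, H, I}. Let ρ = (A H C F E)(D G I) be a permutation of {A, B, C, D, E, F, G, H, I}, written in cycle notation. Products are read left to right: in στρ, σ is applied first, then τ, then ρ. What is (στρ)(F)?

Chase F: σ(F) = B; τ(B) = E; ρ(E) = A. Hence (στρ)(F) = A.

A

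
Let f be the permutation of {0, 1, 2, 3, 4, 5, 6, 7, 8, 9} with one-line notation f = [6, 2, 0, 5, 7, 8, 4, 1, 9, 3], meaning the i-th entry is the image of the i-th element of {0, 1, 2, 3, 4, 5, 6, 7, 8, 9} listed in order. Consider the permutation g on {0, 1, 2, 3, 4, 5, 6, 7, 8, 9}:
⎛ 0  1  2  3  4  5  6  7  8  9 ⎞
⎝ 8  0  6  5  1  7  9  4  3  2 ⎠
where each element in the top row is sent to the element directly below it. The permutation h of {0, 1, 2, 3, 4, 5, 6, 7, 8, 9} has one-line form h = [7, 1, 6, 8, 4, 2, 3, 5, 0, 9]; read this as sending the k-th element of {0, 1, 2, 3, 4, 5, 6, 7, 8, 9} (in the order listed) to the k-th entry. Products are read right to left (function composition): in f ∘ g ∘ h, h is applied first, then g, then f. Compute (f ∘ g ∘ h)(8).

9

Chase 8: h(8) = 0; g(0) = 8; f(8) = 9. Hence (f ∘ g ∘ h)(8) = 9.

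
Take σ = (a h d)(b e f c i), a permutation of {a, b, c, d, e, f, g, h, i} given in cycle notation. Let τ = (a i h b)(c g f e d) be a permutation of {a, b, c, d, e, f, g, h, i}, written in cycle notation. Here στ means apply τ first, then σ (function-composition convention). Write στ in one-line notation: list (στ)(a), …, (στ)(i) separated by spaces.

For each element, apply τ then σ: a → i → b; b → a → h; c → g → g; d → c → i; e → d → a; f → e → f; g → f → c; h → b → e; i → h → d.
So στ in one-line form is b h g i a f c e d.

b h g i a f c e d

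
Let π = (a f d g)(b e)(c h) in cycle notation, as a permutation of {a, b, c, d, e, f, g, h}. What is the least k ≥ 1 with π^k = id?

4

The cycle type of π is (4, 2, 2).
The order of π is the least common multiple of its cycle lengths: lcm(4, 2, 2) = 4.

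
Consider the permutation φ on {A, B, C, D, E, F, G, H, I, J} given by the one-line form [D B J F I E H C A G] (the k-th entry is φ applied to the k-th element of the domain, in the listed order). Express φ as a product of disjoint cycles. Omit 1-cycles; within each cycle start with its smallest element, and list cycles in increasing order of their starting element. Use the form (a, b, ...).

Start at A and follow images: A → D → F → E → I → A, giving the cycle (A, D, F, E, I).
Repeating from the next unused element and collecting all non-trivial cycles gives (A, D, F, E, I)(C, J, G, H).

(A, D, F, E, I)(C, J, G, H)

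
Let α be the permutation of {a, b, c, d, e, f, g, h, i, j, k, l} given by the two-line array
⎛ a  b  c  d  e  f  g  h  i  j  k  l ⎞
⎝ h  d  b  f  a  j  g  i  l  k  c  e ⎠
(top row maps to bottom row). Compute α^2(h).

Tracing h → i → … returns to h after 5 steps, so h lies in a 5-cycle (a h i l e).
Stepping 2 places around the cycle: h → i → l.

l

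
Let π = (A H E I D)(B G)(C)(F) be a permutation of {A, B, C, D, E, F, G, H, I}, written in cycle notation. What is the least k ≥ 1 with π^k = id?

10

The cycle type of π is (5, 2, 1, 1).
Since disjoint cycles commute, ord(π) = lcm(5, 2) = 10.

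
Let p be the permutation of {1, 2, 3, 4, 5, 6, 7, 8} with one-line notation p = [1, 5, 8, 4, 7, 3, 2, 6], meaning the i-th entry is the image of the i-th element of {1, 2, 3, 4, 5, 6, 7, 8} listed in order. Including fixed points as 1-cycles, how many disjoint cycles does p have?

The cycle decomposition is (1)(2, 5, 7)(3, 8, 6)(4), which has 4 cycles (counting 1-cycles).

4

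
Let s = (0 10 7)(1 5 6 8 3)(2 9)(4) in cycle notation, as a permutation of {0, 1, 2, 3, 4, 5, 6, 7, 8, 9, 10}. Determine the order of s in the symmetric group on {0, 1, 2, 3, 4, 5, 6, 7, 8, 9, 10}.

30

The cycle type of s is (5, 3, 2, 1).
The order is lcm(5, 3, 2) = 30.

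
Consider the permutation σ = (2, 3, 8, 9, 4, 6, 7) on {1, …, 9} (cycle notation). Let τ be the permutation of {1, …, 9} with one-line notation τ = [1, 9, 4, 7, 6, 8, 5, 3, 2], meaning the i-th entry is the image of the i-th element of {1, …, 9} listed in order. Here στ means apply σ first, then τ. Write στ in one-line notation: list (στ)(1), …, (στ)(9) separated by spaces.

1 4 3 8 6 5 9 2 7

(στ)(x) = τ(σ(x)). Computing each image: τ(σ(1)) = τ(1) = 1, τ(σ(2)) = τ(3) = 4, τ(σ(3)) = τ(8) = 3, τ(σ(4)) = τ(6) = 8, τ(σ(5)) = τ(5) = 6, τ(σ(6)) = τ(7) = 5, τ(σ(7)) = τ(2) = 9, τ(σ(8)) = τ(9) = 2, τ(σ(9)) = τ(4) = 7.
Hence στ = [1 4 3 8 6 5 9 2 7].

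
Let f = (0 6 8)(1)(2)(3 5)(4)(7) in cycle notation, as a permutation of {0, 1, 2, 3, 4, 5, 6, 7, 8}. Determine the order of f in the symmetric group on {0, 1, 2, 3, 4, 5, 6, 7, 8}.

6

The disjoint cycles have lengths 3, 2, 1, 1, 1, 1.
The order is lcm(3, 2) = 6.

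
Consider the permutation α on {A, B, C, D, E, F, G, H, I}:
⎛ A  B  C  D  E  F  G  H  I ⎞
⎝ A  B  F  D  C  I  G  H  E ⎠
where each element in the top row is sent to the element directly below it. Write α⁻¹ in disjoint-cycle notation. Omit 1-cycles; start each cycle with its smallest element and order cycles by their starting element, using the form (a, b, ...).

(C, E, I, F)

The cycle decomposition of α is (C, F, I, E).
Reversing each cycle (and rotating so the smallest element leads) gives α⁻¹ = (C, E, I, F).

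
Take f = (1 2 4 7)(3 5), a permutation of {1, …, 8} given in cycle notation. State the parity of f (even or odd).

even

The cycle lengths are 4, 2, 1, 1.
A cycle is odd iff its length is even; f has 2 even-length cycles, so sgn(f) = (−1)^2 and f is even.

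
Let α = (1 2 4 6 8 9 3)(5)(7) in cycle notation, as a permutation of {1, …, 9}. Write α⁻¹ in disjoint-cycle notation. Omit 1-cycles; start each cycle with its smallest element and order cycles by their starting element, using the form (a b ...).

(1 3 9 8 6 4 2)

Inverting a permutation written in cycle notation just reverses the order within every cycle.
After reversing and putting each cycle's least element first, α⁻¹ = (1 3 9 8 6 4 2).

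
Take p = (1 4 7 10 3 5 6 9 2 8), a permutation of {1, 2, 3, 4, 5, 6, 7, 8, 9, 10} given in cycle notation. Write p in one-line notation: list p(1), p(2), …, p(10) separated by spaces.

Each element maps to the next entry in its cycle (wrapping to the front): 1→4, 2→8, 3→5, 4→7, 5→6, 6→9, 7→10, 8→1, 9→2, 10→3.
So the one-line form is 4 8 5 7 6 9 10 1 2 3.

4 8 5 7 6 9 10 1 2 3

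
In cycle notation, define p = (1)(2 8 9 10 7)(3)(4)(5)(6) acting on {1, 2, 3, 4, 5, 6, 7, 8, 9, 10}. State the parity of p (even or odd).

The cycle lengths are 5, 1, 1, 1, 1, 1.
A cycle of length ℓ contributes ℓ−1 transpositions, so p is a product of 4 transpositions — even.

even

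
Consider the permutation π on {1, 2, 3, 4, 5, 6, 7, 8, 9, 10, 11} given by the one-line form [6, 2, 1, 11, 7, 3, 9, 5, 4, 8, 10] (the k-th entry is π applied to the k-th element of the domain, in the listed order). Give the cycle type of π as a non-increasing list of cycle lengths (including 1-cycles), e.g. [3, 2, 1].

The disjoint cycles are (1, 6, 3)(2)(4, 11, 10, 8, 5, 7, 9), with lengths 7, 3, 1 in non-increasing order.

[7, 3, 1]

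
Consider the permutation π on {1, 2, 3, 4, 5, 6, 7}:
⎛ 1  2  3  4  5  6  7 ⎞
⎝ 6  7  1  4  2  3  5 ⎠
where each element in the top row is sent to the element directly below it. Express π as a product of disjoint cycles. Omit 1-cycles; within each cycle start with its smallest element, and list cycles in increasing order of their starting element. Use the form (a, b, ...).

(1, 6, 3)(2, 7, 5)

Iterating π from 1 gives 1 → 6 → 3 → 1; that is the 3-cycle (1, 6, 3).
Repeating from the next unused element and collecting all non-trivial cycles gives (1, 6, 3)(2, 7, 5).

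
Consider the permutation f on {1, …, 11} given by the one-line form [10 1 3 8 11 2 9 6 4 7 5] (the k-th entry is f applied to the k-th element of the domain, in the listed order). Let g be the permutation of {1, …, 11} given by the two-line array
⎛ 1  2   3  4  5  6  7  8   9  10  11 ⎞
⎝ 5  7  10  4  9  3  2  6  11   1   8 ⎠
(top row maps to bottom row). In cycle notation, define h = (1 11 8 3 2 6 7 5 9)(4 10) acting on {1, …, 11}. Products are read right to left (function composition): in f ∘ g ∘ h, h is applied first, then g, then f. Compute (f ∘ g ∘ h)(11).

(f ∘ g ∘ h)(11) = f(g(h(11))). h(11) = 8, then g(8) = 6, then f(6) = 2, so the result is 2.

2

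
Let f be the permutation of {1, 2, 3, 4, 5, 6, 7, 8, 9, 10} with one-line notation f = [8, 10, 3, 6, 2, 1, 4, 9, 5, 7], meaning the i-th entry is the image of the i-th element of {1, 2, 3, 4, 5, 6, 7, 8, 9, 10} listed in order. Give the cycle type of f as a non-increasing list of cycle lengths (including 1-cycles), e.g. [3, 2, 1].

[9, 1]

The disjoint cycles are (1, 8, 9, 5, 2, 10, 7, 4, 6)(3), with lengths 9, 1 in non-increasing order.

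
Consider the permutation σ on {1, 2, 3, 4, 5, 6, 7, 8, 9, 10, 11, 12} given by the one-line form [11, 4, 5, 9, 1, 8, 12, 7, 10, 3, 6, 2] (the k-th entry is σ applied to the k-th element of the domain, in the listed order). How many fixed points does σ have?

0

No element satisfies σ(x) = x, so there are 0 fixed points.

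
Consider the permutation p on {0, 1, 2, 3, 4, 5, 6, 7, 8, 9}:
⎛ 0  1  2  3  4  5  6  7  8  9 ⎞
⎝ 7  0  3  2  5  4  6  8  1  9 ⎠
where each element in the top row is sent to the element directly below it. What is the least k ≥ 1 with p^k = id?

Writing p as disjoint cycles, the cycle lengths are 4, 2, 2, 1, 1.
The order of p is the least common multiple of its cycle lengths: lcm(4, 2, 2) = 4.

4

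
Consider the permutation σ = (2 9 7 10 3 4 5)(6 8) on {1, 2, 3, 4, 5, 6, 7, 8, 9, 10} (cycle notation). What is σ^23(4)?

2

4 lies in the 7-cycle (2 9 7 10 3 4 5).
Since the cycle has length 7, σ^23 acts on it the same as σ^2 (23 mod 7 = 2).
Advancing 2 steps from 4: 4 → 5 → 2.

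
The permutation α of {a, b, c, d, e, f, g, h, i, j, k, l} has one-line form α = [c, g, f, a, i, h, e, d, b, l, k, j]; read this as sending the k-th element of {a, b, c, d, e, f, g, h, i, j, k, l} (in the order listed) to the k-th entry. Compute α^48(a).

Tracing a → c → … returns to a after 5 steps, so a lies in a 5-cycle (a c f h d).
Powers repeat with period 5 on this cycle, and 48 mod 5 = 3, so α^48(a) = α^3(a).
Advancing 3 steps from a: a → c → f → h.

h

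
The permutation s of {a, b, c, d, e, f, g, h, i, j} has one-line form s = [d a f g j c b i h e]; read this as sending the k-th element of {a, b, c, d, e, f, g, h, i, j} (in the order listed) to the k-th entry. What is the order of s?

4

The disjoint-cycle form of s has cycle lengths 4, 2, 2, 2.
The order is lcm(4, 2, 2, 2) = 4.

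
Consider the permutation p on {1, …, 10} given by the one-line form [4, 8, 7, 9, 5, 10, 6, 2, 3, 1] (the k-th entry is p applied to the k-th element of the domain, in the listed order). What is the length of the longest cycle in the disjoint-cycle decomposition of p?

Decomposing into disjoint cycles gives (1, 4, 9, 3, 7, 6, 10)(2, 8); the longest has length 7.

7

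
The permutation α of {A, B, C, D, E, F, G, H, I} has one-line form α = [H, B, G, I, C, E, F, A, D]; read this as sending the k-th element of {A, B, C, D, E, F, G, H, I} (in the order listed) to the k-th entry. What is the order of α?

4

The disjoint-cycle form of α has cycle lengths 4, 2, 2, 1.
The order is lcm(4, 2, 2) = 4.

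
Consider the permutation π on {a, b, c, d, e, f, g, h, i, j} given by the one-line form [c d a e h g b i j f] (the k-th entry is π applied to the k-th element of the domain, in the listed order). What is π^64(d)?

Tracing d → e → … returns to d after 8 steps, so d lies in an 8-cycle (b d e h i j f g).
Since the cycle has length 8, π^64 acts on it the same as π^0 (64 mod 8 = 0).
So π^64(d) = d.

d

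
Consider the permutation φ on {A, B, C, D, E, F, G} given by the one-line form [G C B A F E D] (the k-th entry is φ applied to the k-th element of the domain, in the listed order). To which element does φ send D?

D is element number 4 of the domain, and entry number 4 of the one-line form is A, so φ(D) = A.

A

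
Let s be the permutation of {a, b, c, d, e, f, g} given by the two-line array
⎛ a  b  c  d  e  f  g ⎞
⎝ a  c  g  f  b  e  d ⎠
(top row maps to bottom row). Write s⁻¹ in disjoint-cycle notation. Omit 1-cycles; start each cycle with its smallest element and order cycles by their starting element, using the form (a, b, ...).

First write s in disjoint cycles: (b, c, g, d, f, e).
The inverse reverses every cycle; in canonical form, s⁻¹ = (b, e, f, d, g, c).

(b, e, f, d, g, c)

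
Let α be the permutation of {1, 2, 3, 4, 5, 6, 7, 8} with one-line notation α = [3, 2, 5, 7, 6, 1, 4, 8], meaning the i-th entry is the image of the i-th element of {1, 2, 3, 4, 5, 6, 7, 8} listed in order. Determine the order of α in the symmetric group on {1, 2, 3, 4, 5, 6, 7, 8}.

4

Decomposing into disjoint cycles gives cycle lengths 4, 2, 1, 1.
The order is lcm(4, 2) = 4.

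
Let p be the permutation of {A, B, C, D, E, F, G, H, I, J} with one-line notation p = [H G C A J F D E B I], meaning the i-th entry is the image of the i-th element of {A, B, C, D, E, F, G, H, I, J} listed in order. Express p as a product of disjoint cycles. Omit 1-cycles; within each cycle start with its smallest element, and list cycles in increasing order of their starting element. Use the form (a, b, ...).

From A: A → H → E → J → I → B → G → D → A, closing the cycle (A, H, E, J, I, B, G, D).
Repeating from the next unused element and collecting all non-trivial cycles gives (A, H, E, J, I, B, G, D).

(A, H, E, J, I, B, G, D)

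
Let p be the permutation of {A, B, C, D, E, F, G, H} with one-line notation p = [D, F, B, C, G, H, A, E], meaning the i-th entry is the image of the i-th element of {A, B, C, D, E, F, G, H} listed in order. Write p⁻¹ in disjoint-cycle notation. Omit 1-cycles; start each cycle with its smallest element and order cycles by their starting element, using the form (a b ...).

The cycle decomposition of p is (A D C B F H E G).
The inverse reverses every cycle; in canonical form, p⁻¹ = (A G E H F B C D).

(A G E H F B C D)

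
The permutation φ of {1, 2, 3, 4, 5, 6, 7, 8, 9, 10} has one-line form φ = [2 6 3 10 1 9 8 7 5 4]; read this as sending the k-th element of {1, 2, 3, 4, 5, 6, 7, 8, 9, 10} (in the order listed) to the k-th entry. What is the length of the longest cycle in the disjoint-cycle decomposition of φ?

5

Decomposing into disjoint cycles gives (1, 2, 6, 9, 5)(4, 10)(7, 8); the longest has length 5.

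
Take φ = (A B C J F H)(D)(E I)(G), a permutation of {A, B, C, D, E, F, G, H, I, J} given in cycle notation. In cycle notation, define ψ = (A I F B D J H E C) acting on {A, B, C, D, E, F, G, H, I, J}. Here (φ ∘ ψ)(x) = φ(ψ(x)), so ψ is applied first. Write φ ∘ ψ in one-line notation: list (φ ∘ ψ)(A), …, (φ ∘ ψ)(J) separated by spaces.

For each element, apply ψ then φ: A → I → E; B → D → D; C → A → B; D → J → F; E → C → J; F → B → C; G → G → G; H → E → I; I → F → H; J → H → A.
So φ ∘ ψ in one-line form is E D B F J C G I H A.

E D B F J C G I H A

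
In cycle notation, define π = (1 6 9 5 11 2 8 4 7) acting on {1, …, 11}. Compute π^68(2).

2 lies in the 9-cycle (1 6 9 5 11 2 8 4 7).
Since the cycle has length 9, π^68 acts on it the same as π^5 (68 mod 9 = 5).
Advancing 5 steps from 2: 2 → 8 → 4 → 7 → 1 → 6.

6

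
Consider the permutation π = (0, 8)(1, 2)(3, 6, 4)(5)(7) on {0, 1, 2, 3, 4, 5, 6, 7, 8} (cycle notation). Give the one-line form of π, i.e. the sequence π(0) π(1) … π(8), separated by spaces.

Each element maps to the next entry in its cycle (wrapping to the front): 0↦8, 1↦2, 2↦1, 3↦6, 4↦3, 5↦5, 6↦4, 7↦7, 8↦0.
Listing these in domain order gives 8 2 1 6 3 5 4 7 0.

8 2 1 6 3 5 4 7 0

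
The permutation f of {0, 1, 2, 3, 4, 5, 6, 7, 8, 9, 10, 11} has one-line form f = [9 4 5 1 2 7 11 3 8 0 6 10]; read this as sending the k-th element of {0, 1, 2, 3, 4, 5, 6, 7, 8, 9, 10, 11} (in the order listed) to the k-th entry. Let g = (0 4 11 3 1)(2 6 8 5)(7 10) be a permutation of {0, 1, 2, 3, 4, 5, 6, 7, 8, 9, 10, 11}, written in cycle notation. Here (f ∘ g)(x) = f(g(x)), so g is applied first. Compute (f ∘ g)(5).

(f ∘ g)(5) = f(g(5)). g(5) = 2, then f(2) = 5. So (f ∘ g)(5) = 5.

5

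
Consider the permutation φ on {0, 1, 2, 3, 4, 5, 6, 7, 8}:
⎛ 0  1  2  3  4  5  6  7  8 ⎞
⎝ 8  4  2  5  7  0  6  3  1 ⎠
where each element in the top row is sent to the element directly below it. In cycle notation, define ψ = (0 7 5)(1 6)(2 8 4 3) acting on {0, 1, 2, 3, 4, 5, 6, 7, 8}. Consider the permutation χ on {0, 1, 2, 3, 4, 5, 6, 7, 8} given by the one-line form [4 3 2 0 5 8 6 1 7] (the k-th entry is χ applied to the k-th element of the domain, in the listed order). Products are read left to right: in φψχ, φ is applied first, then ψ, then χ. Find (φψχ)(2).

(φψχ)(2) = χ(ψ(φ(2))). φ(2) = 2, then ψ(2) = 8, then χ(8) = 7, so the result is 7.

7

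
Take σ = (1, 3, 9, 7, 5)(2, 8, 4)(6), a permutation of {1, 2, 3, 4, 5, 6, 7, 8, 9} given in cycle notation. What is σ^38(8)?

2

8 lies in the 3-cycle (2, 8, 4).
Powers repeat with period 3 on this cycle, and 38 mod 3 = 2, so σ^38(8) = σ^2(8).
Advancing 2 steps from 8: 8 → 4 → 2.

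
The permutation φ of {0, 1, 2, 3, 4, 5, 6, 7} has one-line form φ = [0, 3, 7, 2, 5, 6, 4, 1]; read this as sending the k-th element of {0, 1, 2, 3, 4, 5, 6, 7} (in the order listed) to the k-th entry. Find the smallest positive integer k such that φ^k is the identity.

The disjoint-cycle form of φ has cycle lengths 4, 3, 1.
The order is lcm(4, 3) = 12.

12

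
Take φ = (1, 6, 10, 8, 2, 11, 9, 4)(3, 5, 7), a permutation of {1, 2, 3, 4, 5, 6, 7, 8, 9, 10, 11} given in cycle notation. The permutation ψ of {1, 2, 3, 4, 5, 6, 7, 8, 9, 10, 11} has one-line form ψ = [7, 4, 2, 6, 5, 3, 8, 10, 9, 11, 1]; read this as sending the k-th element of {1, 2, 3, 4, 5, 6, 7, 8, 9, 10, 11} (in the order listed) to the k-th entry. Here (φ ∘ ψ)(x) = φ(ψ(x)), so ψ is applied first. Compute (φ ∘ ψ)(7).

First apply ψ: ψ(7) = 8, then φ(8) = 2. Thus (φ ∘ ψ)(7) = 2.

2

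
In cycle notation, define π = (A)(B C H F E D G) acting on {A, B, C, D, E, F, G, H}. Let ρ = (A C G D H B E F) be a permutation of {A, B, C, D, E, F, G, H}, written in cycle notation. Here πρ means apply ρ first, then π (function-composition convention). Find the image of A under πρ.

H

First apply ρ: ρ(A) = C, then π(C) = H. Thus (πρ)(A) = H.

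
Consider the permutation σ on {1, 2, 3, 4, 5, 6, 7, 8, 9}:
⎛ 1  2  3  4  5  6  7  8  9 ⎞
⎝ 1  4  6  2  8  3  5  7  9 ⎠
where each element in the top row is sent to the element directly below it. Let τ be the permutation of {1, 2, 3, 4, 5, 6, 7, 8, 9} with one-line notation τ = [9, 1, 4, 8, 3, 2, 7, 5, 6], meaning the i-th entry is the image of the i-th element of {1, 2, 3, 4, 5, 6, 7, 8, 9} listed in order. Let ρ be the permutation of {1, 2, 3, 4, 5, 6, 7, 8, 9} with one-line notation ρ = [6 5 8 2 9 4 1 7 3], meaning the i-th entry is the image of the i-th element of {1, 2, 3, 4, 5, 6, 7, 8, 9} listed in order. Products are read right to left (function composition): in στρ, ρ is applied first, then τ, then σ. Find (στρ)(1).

4

Chase 1: ρ(1) = 6; τ(6) = 2; σ(2) = 4. Hence (στρ)(1) = 4.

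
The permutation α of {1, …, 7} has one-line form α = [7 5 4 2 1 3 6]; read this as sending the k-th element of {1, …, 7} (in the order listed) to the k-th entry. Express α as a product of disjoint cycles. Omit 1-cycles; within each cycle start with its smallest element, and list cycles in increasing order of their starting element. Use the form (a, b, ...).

From 1: 1 → 7 → 6 → 3 → 4 → 2 → 5 → 1, closing the cycle (1, 7, 6, 3, 4, 2, 5).
Repeating from the next unused element and collecting all non-trivial cycles gives (1, 7, 6, 3, 4, 2, 5).

(1, 7, 6, 3, 4, 2, 5)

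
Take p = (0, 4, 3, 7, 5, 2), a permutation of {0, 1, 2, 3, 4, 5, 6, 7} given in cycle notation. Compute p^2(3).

5

3 lies in the 6-cycle (0, 4, 3, 7, 5, 2).
Stepping 2 places around the cycle: 3 → 7 → 5.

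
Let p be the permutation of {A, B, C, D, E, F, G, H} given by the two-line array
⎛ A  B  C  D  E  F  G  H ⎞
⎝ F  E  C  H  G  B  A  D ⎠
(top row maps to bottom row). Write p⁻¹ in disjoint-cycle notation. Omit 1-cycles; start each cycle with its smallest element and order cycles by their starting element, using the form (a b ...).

First write p in disjoint cycles: (A F B E G)(D H).
Reversing each cycle (and rotating so the smallest element leads) gives p⁻¹ = (A G E B F)(D H).

(A G E B F)(D H)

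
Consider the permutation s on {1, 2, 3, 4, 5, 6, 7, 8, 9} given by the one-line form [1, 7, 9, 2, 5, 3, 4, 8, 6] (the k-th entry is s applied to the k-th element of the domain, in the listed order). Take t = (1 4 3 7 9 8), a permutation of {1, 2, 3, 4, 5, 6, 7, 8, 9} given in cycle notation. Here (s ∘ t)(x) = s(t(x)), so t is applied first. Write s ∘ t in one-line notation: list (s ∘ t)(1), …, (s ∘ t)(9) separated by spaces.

For each element, apply t then s: 1 → 4 → 2; 2 → 2 → 7; 3 → 7 → 4; 4 → 3 → 9; 5 → 5 → 5; 6 → 6 → 3; 7 → 9 → 6; 8 → 1 → 1; 9 → 8 → 8.
So s ∘ t in one-line form is 2 7 4 9 5 3 6 1 8.

2 7 4 9 5 3 6 1 8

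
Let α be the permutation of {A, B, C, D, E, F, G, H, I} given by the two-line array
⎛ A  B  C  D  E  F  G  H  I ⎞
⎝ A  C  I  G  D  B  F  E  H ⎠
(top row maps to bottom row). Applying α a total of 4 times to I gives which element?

Tracing I → H → … returns to I after 8 steps, so I lies in an 8-cycle (B, C, I, H, E, D, G, F).
Advancing 4 steps from I: I → H → E → D → G.

G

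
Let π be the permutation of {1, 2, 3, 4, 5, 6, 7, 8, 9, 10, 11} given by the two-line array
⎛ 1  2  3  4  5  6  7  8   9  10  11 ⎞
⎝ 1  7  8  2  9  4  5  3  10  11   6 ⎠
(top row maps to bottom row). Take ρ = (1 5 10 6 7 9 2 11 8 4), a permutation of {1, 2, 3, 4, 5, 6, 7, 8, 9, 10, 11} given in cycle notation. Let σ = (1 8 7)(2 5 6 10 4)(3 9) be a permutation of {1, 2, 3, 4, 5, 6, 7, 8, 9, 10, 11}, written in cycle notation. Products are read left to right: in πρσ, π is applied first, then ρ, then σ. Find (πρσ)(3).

Apply the permutations in order: π(3) = 8, then ρ(8) = 4, then σ(4) = 2. So (πρσ)(3) = 2.

2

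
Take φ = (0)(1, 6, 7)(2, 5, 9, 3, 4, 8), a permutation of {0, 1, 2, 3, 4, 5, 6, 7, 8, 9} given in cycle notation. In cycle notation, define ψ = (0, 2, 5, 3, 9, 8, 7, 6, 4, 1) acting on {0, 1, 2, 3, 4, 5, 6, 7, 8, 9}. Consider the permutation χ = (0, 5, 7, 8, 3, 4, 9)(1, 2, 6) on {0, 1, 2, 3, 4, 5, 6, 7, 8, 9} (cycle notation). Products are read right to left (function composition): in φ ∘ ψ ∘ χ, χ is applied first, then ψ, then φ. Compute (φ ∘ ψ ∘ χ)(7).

1

(φ ∘ ψ ∘ χ)(7) = φ(ψ(χ(7))). χ(7) = 8, then ψ(8) = 7, then φ(7) = 1, so the result is 1.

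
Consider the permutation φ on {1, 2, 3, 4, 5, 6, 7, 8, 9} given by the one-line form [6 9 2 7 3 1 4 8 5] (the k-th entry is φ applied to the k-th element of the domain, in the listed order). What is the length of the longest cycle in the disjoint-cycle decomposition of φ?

Decomposing into disjoint cycles gives (1, 6)(2, 9, 5, 3)(4, 7); the longest has length 4.

4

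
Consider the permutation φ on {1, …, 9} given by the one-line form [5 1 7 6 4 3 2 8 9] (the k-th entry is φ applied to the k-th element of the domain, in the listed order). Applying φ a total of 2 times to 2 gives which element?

5

Tracing 2 → 1 → … returns to 2 after 7 steps, so 2 lies in a 7-cycle (1 5 4 6 3 7 2).
Stepping 2 places around the cycle: 2 → 1 → 5.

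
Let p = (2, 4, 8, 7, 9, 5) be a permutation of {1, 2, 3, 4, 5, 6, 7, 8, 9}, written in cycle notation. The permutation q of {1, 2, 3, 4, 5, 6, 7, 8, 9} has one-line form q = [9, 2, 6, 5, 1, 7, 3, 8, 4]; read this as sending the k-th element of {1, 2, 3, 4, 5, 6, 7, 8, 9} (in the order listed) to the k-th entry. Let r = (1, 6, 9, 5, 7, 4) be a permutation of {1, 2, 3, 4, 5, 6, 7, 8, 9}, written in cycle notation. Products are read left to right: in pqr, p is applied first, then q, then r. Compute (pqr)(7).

1

(pqr)(7) = r(q(p(7))). p(7) = 9, then q(9) = 4, then r(4) = 1, so the result is 1.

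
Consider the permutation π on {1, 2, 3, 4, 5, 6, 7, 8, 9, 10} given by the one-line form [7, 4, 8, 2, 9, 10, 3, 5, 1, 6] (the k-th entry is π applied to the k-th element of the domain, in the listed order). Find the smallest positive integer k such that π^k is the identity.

Writing π as disjoint cycles, the cycle lengths are 6, 2, 2.
Since disjoint cycles commute, ord(π) = lcm(6, 2, 2) = 6.

6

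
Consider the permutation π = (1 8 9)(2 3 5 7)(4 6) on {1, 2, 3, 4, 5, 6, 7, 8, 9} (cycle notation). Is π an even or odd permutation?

The cycle lengths are 4, 3, 2.
A cycle of length ℓ contributes ℓ−1 transpositions, so π is a product of 3 + 2 + 1 = 6 transpositions — even.

even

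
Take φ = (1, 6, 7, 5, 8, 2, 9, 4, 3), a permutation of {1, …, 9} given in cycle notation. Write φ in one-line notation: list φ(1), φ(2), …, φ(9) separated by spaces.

6 9 1 3 8 7 5 2 4

Image by image: 1↦6, 2↦9, 3↦1, 4↦3, 5↦8, 6↦7, 7↦5, 8↦2, 9↦4.
Listing these in domain order gives 6 9 1 3 8 7 5 2 4.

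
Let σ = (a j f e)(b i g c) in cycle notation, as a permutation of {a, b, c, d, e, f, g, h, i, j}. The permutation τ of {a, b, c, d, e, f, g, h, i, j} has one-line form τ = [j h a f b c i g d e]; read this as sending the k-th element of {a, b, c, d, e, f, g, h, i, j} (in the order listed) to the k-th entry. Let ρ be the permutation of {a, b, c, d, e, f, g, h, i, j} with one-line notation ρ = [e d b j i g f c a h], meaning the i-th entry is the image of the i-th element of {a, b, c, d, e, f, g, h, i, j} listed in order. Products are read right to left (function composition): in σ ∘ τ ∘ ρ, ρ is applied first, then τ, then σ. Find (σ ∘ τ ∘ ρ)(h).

j

Chase h: ρ(h) = c; τ(c) = a; σ(a) = j. Hence (σ ∘ τ ∘ ρ)(h) = j.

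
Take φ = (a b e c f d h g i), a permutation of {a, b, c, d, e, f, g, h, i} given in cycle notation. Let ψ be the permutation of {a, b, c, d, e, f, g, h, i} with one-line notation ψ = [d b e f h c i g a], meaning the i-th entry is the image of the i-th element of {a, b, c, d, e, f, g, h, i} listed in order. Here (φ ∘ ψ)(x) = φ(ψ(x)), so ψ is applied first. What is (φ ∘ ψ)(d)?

ψ(d) = f, then φ(f) = d; composing gives (φ ∘ ψ)(d) = d.

d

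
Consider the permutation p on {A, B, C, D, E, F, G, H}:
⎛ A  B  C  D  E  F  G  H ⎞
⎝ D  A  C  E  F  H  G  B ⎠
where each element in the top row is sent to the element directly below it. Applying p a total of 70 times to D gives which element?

B

Tracing D → E → … returns to D after 6 steps, so D lies in a 6-cycle (A, D, E, F, H, B).
Since the cycle has length 6, p^70 acts on it the same as p^4 (70 mod 6 = 4).
Advancing 4 steps from D: D → E → F → H → B.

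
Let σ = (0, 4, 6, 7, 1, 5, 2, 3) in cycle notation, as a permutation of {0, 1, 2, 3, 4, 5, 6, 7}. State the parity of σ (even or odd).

odd

The cycle lengths are 8.
A cycle is odd iff its length is even; σ has 1 even-length cycle, so sgn(σ) = (−1)^1 and σ is odd.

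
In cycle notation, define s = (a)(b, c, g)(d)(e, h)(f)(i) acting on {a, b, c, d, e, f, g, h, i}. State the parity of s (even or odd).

odd

The cycle lengths are 3, 2, 1, 1, 1, 1.
A cycle is odd iff its length is even; s has 1 even-length cycle, so sgn(s) = (−1)^1 and s is odd.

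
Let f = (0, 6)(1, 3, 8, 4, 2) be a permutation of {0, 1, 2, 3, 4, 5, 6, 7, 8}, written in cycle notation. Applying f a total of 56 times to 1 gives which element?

3

1 lies in the 5-cycle (1, 3, 8, 4, 2).
Powers repeat with period 5 on this cycle, and 56 mod 5 = 1, so f^56(1) = f^1(1).
Advancing 1 step from 1: 1 → 3.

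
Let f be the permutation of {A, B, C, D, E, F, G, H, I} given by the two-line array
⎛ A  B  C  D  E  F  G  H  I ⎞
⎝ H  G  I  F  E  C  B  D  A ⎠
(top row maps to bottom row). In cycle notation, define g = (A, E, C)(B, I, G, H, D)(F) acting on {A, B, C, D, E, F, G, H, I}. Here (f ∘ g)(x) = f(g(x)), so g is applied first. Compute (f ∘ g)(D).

G

First apply g: g(D) = B, then f(B) = G. Thus (f ∘ g)(D) = G.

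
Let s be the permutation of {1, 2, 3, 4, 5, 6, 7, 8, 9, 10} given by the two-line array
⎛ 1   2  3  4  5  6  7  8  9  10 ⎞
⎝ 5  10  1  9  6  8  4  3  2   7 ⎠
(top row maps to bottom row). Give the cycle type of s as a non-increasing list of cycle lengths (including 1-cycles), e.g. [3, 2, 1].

[5, 5]

The disjoint cycles are (1, 5, 6, 8, 3)(2, 10, 7, 4, 9), with lengths 5, 5 in non-increasing order.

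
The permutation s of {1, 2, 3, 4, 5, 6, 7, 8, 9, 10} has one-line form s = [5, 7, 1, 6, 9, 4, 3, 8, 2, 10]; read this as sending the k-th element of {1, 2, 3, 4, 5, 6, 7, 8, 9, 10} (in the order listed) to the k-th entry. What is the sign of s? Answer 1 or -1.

1

In disjoint-cycle form the cycle lengths are 6, 2, 1, 1.
A cycle is odd iff its length is even; s has 2 even-length cycles, so sgn(s) = (−1)^2 and s is even.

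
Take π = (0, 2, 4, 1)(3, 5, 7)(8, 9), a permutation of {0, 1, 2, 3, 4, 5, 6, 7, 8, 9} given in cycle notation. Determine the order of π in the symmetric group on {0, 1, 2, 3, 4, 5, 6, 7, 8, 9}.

12

The cycle type of π is (4, 3, 2, 1).
The order of π is the least common multiple of its cycle lengths: lcm(4, 3, 2) = 12.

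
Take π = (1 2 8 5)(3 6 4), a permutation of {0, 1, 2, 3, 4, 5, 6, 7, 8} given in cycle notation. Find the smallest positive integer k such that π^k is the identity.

The cycle type of π is (4, 3, 1, 1).
The order is lcm(4, 3) = 12.

12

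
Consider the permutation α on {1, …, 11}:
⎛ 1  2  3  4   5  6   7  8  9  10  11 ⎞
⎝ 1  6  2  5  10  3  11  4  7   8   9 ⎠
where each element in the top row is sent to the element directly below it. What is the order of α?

12

Decomposing into disjoint cycles gives cycle lengths 4, 3, 3, 1.
Since disjoint cycles commute, ord(α) = lcm(4, 3, 3) = 12.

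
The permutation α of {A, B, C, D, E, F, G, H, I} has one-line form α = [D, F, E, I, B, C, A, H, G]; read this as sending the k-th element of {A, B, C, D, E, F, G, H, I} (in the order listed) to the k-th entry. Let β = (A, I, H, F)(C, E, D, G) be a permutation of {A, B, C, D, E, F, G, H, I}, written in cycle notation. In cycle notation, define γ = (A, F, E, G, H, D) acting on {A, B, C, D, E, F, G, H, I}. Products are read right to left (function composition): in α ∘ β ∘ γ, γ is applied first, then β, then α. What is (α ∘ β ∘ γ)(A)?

Chase A: γ(A) = F; β(F) = A; α(A) = D. Hence (α ∘ β ∘ γ)(A) = D.

D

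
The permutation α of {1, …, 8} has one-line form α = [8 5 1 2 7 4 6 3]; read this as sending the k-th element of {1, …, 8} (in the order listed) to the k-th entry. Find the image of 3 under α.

3 is element number 3 of the domain, and entry number 3 of the one-line form is 1, so α(3) = 1.

1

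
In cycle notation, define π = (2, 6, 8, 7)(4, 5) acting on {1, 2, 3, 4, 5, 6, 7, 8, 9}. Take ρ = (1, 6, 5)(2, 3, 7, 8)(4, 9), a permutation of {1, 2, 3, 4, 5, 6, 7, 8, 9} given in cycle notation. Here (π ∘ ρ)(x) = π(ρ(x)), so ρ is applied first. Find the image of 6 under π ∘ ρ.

(π ∘ ρ)(6) = π(ρ(6)). ρ(6) = 5, then π(5) = 4. So (π ∘ ρ)(6) = 4.

4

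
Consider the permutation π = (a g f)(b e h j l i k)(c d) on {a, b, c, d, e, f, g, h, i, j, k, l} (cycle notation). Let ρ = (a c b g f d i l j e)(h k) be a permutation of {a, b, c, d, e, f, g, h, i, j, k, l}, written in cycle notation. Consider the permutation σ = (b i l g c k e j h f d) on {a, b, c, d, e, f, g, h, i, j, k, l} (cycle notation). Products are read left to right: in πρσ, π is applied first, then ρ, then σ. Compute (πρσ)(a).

d

Chase a: π(a) = g; ρ(g) = f; σ(f) = d. Hence (πρσ)(a) = d.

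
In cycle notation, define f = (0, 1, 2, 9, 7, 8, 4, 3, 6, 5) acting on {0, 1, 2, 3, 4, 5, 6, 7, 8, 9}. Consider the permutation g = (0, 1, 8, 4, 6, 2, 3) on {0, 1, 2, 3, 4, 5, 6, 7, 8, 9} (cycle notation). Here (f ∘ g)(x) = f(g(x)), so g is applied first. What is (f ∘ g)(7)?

First apply g: g(7) = 7, then f(7) = 8. Thus (f ∘ g)(7) = 8.

8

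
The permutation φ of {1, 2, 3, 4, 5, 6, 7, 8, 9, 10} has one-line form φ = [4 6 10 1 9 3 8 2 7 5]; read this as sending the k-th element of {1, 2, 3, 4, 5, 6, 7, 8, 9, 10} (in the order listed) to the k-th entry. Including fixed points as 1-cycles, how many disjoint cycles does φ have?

2

The cycle decomposition is (1 4)(2 6 3 10 5 9 7 8), which has 2 cycles (counting 1-cycles).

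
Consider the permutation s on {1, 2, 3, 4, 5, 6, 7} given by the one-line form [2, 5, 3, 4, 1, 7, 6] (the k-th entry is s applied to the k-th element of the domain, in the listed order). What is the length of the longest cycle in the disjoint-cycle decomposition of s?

Decomposing into disjoint cycles gives (1, 2, 5)(6, 7); the longest has length 3.

3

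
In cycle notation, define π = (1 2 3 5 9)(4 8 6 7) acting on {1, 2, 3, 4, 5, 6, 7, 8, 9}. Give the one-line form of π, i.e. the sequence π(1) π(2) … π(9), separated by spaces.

2 3 5 8 9 7 4 6 1

Each element maps to the next entry in its cycle (wrapping to the front): 1↦2, 2↦3, 3↦5, 4↦8, 5↦9, 6↦7, 7↦4, 8↦6, 9↦1.
Listing these in domain order gives 2 3 5 8 9 7 4 6 1.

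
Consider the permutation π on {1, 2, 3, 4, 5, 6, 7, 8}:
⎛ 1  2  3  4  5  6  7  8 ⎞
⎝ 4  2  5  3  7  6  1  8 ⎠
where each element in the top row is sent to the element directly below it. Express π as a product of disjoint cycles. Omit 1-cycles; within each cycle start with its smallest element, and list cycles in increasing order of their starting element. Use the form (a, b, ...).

(1, 4, 3, 5, 7)

From 1: 1 → 4 → 3 → 5 → 7 → 1, closing the cycle (1, 4, 3, 5, 7).
Repeating from the next unused element and collecting all non-trivial cycles gives (1, 4, 3, 5, 7).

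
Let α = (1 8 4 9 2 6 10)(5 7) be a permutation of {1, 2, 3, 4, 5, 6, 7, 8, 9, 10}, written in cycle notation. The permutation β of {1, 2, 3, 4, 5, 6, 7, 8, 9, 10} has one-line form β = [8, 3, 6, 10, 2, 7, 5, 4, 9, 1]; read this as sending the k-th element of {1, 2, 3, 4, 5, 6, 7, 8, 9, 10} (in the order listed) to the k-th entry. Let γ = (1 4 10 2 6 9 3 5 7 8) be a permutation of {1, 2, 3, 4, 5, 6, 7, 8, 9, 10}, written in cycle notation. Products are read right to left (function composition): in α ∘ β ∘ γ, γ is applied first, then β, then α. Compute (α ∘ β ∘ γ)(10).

Chase 10: γ(10) = 2; β(2) = 3; α(3) = 3. Hence (α ∘ β ∘ γ)(10) = 3.

3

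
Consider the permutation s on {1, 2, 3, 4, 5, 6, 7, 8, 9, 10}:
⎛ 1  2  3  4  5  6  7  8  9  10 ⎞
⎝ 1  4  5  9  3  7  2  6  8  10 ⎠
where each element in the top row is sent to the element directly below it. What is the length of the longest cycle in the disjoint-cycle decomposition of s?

Decomposing into disjoint cycles gives (2, 4, 9, 8, 6, 7)(3, 5); the longest has length 6.

6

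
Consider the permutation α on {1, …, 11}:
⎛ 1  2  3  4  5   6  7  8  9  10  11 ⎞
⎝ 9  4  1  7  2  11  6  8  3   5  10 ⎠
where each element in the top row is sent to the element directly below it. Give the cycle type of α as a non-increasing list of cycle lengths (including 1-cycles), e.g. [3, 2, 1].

[7, 3, 1]

The disjoint cycles are (1 9 3)(2 4 7 6 11 10 5)(8), with lengths 7, 3, 1 in non-increasing order.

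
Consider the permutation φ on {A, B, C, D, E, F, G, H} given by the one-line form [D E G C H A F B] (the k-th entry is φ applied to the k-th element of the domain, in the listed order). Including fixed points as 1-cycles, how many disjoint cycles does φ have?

The cycle decomposition is (A, D, C, G, F)(B, E, H), which has 2 cycles (counting 1-cycles).

2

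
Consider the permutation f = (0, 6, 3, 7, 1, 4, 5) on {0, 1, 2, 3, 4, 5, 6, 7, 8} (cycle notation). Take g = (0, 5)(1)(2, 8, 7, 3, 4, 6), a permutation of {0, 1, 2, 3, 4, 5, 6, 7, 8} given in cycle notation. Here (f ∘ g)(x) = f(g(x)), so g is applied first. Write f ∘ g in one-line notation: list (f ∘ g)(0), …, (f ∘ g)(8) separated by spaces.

For each element, apply g then f: 0 → 5 → 0; 1 → 1 → 4; 2 → 8 → 8; 3 → 4 → 5; 4 → 6 → 3; 5 → 0 → 6; 6 → 2 → 2; 7 → 3 → 7; 8 → 7 → 1.
Collecting the images, f ∘ g = [0 4 8 5 3 6 2 7 1].

0 4 8 5 3 6 2 7 1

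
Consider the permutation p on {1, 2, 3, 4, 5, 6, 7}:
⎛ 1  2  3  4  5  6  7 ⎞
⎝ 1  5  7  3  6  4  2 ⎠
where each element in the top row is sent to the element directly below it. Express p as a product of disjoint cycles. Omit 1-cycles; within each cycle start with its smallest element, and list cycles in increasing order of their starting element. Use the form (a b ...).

Start at 2 and follow images: 2 → 5 → 6 → 4 → 3 → 7 → 2, giving the cycle (2 5 6 4 3 7).
Continuing from each remaining unvisited element yields (2 5 6 4 3 7).

(2 5 6 4 3 7)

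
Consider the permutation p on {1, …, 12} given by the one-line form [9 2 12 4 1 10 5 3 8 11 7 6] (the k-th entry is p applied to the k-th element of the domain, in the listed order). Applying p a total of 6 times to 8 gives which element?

Tracing 8 → 3 → … returns to 8 after 10 steps, so 8 lies in a 10-cycle (1, 9, 8, 3, 12, 6, 10, 11, 7, 5).
Stepping 6 places around the cycle: 8 → 3 → 12 → 6 → 10 → 11 → 7.

7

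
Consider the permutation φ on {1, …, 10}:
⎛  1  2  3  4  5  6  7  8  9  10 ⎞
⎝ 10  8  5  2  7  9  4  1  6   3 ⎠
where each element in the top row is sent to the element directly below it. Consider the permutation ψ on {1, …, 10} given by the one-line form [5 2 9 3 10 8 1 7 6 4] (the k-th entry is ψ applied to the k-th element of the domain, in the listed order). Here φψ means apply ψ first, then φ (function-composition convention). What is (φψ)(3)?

6

First apply ψ: ψ(3) = 9, then φ(9) = 6. Thus (φψ)(3) = 6.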